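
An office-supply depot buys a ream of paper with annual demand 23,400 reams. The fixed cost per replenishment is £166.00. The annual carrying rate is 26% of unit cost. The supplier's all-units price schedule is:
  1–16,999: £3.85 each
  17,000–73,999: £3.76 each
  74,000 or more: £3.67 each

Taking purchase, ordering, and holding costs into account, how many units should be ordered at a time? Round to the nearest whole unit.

Q* ≈ 2,786 reams

Holding cost per unit per year at price C is H = 0.26·C.
Candidates are each tier's EOQ (if it falls in that tier) and each price-break quantity.
EOQ at £3.85 = 2785.9 (feasible in tier 1): TC = 23,400×£3.85 + (23,400/2785.9)×166 + (2785.9/2)×0.26×£3.85 = £92,878.65.
EOQ at £3.76 = 2819.0 < 17000, so use break Q=17000: TC = 23,400×£3.76 + (23,400/17000.0)×166 + (17000.0/2)×0.26×£3.76 = £96,522.09.
EOQ at £3.67 = 2853.4 < 74000, so use break Q=74000: TC = 23,400×£3.67 + (23,400/74000.0)×166 + (74000.0/2)×0.26×£3.67 = £121,235.89.
Lowest total cost is £92,878.65 at Q = 2785.9.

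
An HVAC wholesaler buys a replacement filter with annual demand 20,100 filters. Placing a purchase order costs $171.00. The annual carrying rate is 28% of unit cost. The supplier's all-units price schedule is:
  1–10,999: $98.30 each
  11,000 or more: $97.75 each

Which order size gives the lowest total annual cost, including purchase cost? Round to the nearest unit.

Q* ≈ 500 filters

Holding cost per unit per year at price C is H = 0.28·C.
Candidates are each tier's EOQ (if it falls in that tier) and each price-break quantity.
EOQ at $98.30 = 499.8 (feasible in tier 1): TC = 20,100×$98.30 + (20,100/499.8)×171 + (499.8/2)×0.28×$98.30 = $1,989,585.20.
EOQ at $97.75 = 501.2 < 11000, so use break Q=11000: TC = 20,100×$97.75 + (20,100/11000.0)×171 + (11000.0/2)×0.28×$97.75 = $2,115,622.46.
Lowest total cost is $1,989,585.20 at Q = 499.8.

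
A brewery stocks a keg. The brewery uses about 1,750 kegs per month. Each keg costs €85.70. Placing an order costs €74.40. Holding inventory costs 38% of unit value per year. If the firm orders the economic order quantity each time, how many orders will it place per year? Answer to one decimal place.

Annual demand D = 1,750 × 12 = 21,000.
Holding cost H = 0.38 × €85.70 = €32.5660 per unit per year.
EOQ = √(2DS/H) = √(2 × 21,000 × 74.4 / 32.566) ≈ 309.76.
Orders per year = D / Q* = 21,000 / 309.76 ≈ 67.794.

N ≈ 67.8 orders per year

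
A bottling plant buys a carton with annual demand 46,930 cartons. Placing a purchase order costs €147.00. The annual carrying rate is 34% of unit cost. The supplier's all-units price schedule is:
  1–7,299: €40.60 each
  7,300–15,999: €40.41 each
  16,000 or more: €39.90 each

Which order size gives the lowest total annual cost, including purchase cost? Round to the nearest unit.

Q* ≈ 1,000 cartons

Holding cost per unit per year at price C is H = 0.34·C.
For each price level, check whether its EOQ is feasible; otherwise the best quantity at that price is the breakpoint.
EOQ at €40.60 = 999.8 (feasible in tier 1): TC = 46,930×€40.60 + (46,930/999.8)×147 + (999.8/2)×0.34×€40.60 = €1,919,158.71.
EOQ at €40.41 = 1002.1 < 7300, so use break Q=7300: TC = 46,930×€40.41 + (46,930/7300.0)×147 + (7300.0/2)×0.34×€40.41 = €1,947,535.14.
EOQ at €39.90 = 1008.5 < 16000, so use break Q=16000: TC = 46,930×€39.90 + (46,930/16000.0)×147 + (16000.0/2)×0.34×€39.90 = €1,981,466.17.
Lowest total cost is €1,919,158.71 at Q = 999.8.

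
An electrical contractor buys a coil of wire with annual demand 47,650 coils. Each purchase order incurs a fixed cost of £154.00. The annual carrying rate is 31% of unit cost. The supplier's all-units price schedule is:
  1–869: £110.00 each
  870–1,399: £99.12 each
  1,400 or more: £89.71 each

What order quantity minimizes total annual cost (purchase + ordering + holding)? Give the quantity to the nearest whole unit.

Q* ≈ 1,400 coils

Holding cost per unit per year at price C is H = 0.31·C.
Evaluate total cost at each tier's feasible EOQ or, if the EOQ is below the tier, at the tier's minimum quantity.
EOQ at £110.00 = 656.0 (feasible in tier 1): TC = 47,650×£110.00 + (47,650/656.0)×154 + (656.0/2)×0.31×£110.00 = £5,263,870.93.
EOQ at £99.12 = 691.1 < 870, so use break Q=870: TC = 47,650×£99.12 + (47,650/870.0)×154 + (870.0/2)×0.31×£99.12 = £4,744,868.93.
EOQ at £89.71 = 726.4 < 1400, so use break Q=1400: TC = 47,650×£89.71 + (47,650/1400.0)×154 + (1400.0/2)×0.31×£89.71 = £4,299,390.07.
Lowest total cost is £4,299,390.07 at Q = 1400.0.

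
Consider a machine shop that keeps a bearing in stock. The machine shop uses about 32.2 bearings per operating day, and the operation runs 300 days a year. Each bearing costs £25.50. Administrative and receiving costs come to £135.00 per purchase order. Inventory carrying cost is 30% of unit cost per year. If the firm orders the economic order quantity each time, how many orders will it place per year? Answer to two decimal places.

Annual demand D = 32.2 × 300 = 9,660.
Holding cost H = 0.30 × £25.50 = £7.6500 per unit per year.
Q* = √(2DS/H) = √(2 × 9,660 × 135 / 7.65) ≈ 583.90.
Orders per year = D / Q* = 9,660 / 583.90 ≈ 16.544.

N ≈ 16.54 orders per year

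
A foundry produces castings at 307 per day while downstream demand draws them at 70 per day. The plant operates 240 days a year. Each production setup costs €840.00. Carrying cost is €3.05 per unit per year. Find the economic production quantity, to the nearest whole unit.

Q* ≈ 3,462 castings

Annual demand D = 70 × 240 = 16,800.
Production build-up factor (1 − d/p) = 1 − 70/307 = 0.7720.
Q* = √(2DS / (H(1 − d/p))) = √(2 × 16,800 × 840 / (3.05 × 0.7720)).
= √(28,224,000 / 2.3546) ≈ 3462.218.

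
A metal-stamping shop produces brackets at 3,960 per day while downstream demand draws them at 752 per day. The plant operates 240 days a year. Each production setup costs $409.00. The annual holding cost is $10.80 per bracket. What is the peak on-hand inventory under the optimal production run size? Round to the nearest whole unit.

Annual demand D = 752 × 240 = 180,480.
Production build-up factor (1 − d/p) = 1 − 752/3,960 = 0.8101.
Q* = √(2DS / (H(1 − d/p))) = √(2 × 180,480 × 409 / (10.8 × 0.8101)).
= √(147,632,640 / 8.7491) ≈ 4107.804.
Maximum inventory = Q*(1 − d/p) = 4107.804 × 0.8101 ≈ 3327.736.

I_max ≈ 3,328 brackets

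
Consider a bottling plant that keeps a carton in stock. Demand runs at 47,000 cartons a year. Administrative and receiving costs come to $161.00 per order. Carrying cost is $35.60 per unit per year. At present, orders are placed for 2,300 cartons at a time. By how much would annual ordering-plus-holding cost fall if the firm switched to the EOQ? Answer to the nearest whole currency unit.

Extra cost ≈ $21,019 per year

EOQ = √(2DS/H) = √(2 × 47,000 × 161 / 35.6) ≈ 652.01.
Cost at Q* = (D/Q*)S + (Q*/2)H = √(2DSH) ≈ $23,211.43.
Cost at Q = 2,300: (47,000/2,300)×161 + (2,300/2)×35.6 = $3,290.00 + $40,940.00 = $44,230.00.
Excess = $44,230.00 − $23,211.43 = $21,018.57.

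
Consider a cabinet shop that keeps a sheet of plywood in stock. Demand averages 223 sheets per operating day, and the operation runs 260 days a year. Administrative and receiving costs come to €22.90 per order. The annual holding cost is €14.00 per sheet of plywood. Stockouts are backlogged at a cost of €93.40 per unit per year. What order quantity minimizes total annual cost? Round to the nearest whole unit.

Q* ≈ 467 sheets

Annual demand D = 223 × 260 = 57,980.
With planned backorders, Q* = √(2DS/H) · √((H+B)/B).
√(2DS/H) = √(2 × 57,980 × 22.9 / 14) = 435.520.
√((H+B)/B) = √((14+93.4)/93.4) = 1.0723.
Q* ≈ 467.021.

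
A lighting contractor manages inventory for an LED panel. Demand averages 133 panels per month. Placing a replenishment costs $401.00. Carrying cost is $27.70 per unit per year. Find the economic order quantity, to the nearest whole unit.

Annual demand D = 133 × 12 = 1,596.
EOQ = √(2DS / H) = √(2 × 1,596 × 401 / 27.7).
= √(1,279,992 / 27.7) = √46,209.0975 ≈ 214.963.

Q* ≈ 215 panels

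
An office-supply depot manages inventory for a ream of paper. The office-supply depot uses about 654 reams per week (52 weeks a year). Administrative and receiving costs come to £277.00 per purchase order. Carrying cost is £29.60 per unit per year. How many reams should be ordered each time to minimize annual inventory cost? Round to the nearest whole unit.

Q* ≈ 798 reams

Annual demand D = 654 × 52 = 34,008.
EOQ = √(2DS / H) = √(2 × 34,008 × 277 / 29.6).
= √(18,840,432 / 29.6) = √636,501.0811 ≈ 797.810.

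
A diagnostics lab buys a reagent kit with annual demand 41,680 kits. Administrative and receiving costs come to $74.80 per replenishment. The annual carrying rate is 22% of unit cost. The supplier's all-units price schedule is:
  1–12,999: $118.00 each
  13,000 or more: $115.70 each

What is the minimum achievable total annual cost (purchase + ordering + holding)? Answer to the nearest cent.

Holding cost per unit per year at price C is H = 0.22·C.
Candidates are each tier's EOQ (if it falls in that tier) and each price-break quantity.
EOQ at $118.00 = 490.1 (feasible in tier 1): TC = 41,680×$118.00 + (41,680/490.1)×74.8 + (490.1/2)×0.22×$118.00 = $4,930,962.78.
EOQ at $115.70 = 494.9 < 13000, so use break Q=13000: TC = 41,680×$115.70 + (41,680/13000.0)×74.8 + (13000.0/2)×0.22×$115.70 = $4,988,066.82.
Lowest total cost among the candidates is at Q = 490.1.

TC* ≈ $4,930,962.78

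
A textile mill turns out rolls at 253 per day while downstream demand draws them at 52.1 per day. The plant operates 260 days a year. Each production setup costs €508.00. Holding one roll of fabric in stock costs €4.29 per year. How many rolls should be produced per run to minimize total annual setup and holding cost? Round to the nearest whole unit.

Q* ≈ 2,010 rolls

Annual demand D = 52.1 × 260 = 13,546.
Production build-up factor (1 − d/p) = 1 − 52.1/253 = 0.7941.
Q* = √(2DS / (H(1 − d/p))) = √(2 × 13,546 × 508 / (4.29 × 0.7941)).
= √(13,762,736 / 3.4066) ≈ 2009.991.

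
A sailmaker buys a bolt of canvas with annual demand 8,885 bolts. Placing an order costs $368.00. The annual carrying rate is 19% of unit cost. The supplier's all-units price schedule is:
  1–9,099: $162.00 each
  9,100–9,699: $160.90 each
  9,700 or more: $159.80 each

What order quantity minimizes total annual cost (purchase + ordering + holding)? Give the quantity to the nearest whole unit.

Q* ≈ 461 bolts

Holding cost per unit per year at price C is H = 0.19·C.
For each price level, check whether its EOQ is feasible; otherwise the best quantity at that price is the breakpoint.
EOQ at $162.00 = 460.9 (feasible in tier 1): TC = 8,885×$162.00 + (8,885/460.9)×368 + (460.9/2)×0.19×$162.00 = $1,453,557.37.
EOQ at $160.90 = 462.5 < 9100, so use break Q=9100: TC = 8,885×$160.90 + (8,885/9100.0)×368 + (9100.0/2)×0.19×$160.90 = $1,569,053.86.
EOQ at $159.80 = 464.1 < 9700, so use break Q=9700: TC = 8,885×$159.80 + (8,885/9700.0)×368 + (9700.0/2)×0.19×$159.80 = $1,567,415.78.
Lowest total cost is $1,453,557.37 at Q = 460.9.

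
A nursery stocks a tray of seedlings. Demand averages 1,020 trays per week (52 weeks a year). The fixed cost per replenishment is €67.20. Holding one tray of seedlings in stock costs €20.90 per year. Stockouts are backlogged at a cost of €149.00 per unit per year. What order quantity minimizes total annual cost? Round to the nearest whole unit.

Q* ≈ 624 trays

Annual demand D = 1,020 × 52 = 53,040.
With planned backorders, Q* = √(2DS/H) · √((H+B)/B).
√(2DS/H) = √(2 × 53,040 × 67.2 / 20.9) = 584.021.
√((H+B)/B) = √((20.9+149)/149) = 1.0678.
Q* ≈ 623.637.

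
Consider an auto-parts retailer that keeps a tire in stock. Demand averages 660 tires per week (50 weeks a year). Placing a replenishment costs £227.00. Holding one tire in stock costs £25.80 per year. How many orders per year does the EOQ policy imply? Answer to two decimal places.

Annual demand D = 660 × 50 = 33,000.
EOQ = √(2DS/H) = √(2 × 33,000 × 227 / 25.8) ≈ 762.04.
Orders per year = D / Q* = 33,000 / 762.04 ≈ 43.305.

N ≈ 43.31 orders per year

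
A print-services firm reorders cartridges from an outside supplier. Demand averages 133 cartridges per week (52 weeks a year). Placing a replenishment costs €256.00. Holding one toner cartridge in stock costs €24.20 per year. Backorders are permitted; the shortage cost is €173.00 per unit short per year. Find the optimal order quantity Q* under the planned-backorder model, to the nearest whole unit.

Q* ≈ 408 cartridges

Annual demand D = 133 × 52 = 6,916.
With planned backorders, Q* = √(2DS/H) · √((H+B)/B).
√(2DS/H) = √(2 × 6,916 × 256 / 24.2) = 382.521.
√((H+B)/B) = √((24.2+173)/173) = 1.0677.
Q* ≈ 408.399.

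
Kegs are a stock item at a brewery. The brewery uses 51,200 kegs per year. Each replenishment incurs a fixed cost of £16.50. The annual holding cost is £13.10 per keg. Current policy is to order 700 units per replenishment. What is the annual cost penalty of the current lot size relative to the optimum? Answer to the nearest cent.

Extra cost ≈ £1,087.20 per year

EOQ = √(2DS/H) = √(2 × 51,200 × 16.5 / 13.1) ≈ 359.13.
Cost at Q* = (D/Q*)S + (Q*/2)H = √(2DSH) ≈ £4,704.65.
Cost at Q = 700: (51,200/700)×16.5 + (700/2)×13.1 = £1,206.86 + £4,585.00 = £5,791.86.
Excess = £5,791.86 − £4,704.65 = £1,087.20.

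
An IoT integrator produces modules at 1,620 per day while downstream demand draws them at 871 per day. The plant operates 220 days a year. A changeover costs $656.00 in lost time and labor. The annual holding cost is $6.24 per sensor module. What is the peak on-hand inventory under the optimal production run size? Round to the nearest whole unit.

Annual demand D = 871 × 220 = 191,620.
Production build-up factor (1 − d/p) = 1 − 871/1,620 = 0.4623.
Q* = √(2DS / (H(1 − d/p))) = √(2 × 191,620 × 656 / (6.24 × 0.4623)).
= √(251,405,440 / 2.885) ≈ 9334.942.
Maximum inventory = Q*(1 − d/p) = 9334.942 × 0.4623 ≈ 4315.970.

I_max ≈ 4,316 modules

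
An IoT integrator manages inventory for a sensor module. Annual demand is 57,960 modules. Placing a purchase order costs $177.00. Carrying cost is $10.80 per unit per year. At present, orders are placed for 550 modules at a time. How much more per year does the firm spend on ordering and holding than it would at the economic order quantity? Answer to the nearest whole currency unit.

Extra cost ≈ $6,737 per year

EOQ = √(2DS/H) = √(2 × 57,960 × 177 / 10.8) ≈ 1378.33.
Cost at Q* = (D/Q*)S + (Q*/2)H = √(2DSH) ≈ $14,885.99.
Cost at Q = 550: (57,960/550)×177 + (550/2)×10.8 = $18,652.58 + $2,970.00 = $21,622.58.
Excess = $21,622.58 − $14,885.99 = $6,736.59.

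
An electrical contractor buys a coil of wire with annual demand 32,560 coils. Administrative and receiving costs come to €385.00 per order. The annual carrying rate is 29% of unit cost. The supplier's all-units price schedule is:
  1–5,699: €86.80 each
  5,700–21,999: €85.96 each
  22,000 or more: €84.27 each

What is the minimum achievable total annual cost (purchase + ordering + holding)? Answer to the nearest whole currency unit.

Holding cost per unit per year at price C is H = 0.29·C.
For each price level, check whether its EOQ is feasible; otherwise the best quantity at that price is the breakpoint.
EOQ at €86.80 = 998.0 (feasible in tier 1): TC = 32,560×€86.80 + (32,560/998.0)×385 + (998.0/2)×0.29×€86.80 = €2,851,329.55.
EOQ at €85.96 = 1002.9 < 5700, so use break Q=5700: TC = 32,560×€85.96 + (32,560/5700.0)×385 + (5700.0/2)×0.29×€85.96 = €2,872,102.77.
EOQ at €84.27 = 1012.9 < 22000, so use break Q=22000: TC = 32,560×€84.27 + (32,560/22000.0)×385 + (22000.0/2)×0.29×€84.27 = €3,013,222.30.
Lowest total cost among the candidates is at Q = 998.0.

TC* ≈ €2,851,330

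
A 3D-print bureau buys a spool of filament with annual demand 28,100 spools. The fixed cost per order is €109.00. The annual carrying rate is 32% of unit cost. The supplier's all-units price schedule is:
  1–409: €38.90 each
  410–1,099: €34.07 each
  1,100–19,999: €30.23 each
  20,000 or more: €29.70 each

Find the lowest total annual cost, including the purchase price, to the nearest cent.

Holding cost per unit per year at price C is H = 0.32·C.
Candidates are each tier's EOQ (if it falls in that tier) and each price-break quantity.
Tier 1 (€38.90): EOQ = 701.5 exceeds tier's upper bound 409, so this tier is dominated.
EOQ at €34.07 = 749.6 (feasible in tier 2): TC = 28,100×€34.07 + (28,100/749.6)×109 + (749.6/2)×0.32×€34.07 = €965,539.27.
EOQ at €30.23 = 795.8 < 1100, so use break Q=1100: TC = 28,100×€30.23 + (28,100/1100.0)×109 + (1100.0/2)×0.32×€30.23 = €857,567.93.
EOQ at €29.70 = 802.8 < 20000, so use break Q=20000: TC = 28,100×€29.70 + (28,100/20000.0)×109 + (20000.0/2)×0.32×€29.70 = €929,763.15.
Lowest total cost among the candidates is at Q = 1100.0.

TC* ≈ €857,567.93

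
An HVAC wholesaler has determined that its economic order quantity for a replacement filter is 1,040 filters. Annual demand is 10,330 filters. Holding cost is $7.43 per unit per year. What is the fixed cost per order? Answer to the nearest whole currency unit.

Invert the EOQ relation Q*² = 2DS/H.
From Q* = √(2DS/H): S = Q*²H / (2D) = 1,040² × 7.43 / (2 × 10,330) = 388.9781.

S ≈ $389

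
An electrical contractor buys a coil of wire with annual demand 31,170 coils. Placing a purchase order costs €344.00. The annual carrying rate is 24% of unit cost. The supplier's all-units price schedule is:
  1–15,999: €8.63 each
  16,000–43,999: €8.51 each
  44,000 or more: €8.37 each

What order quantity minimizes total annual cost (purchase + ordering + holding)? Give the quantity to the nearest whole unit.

Q* ≈ 3,218 coils

Holding cost per unit per year at price C is H = 0.24·C.
Evaluate total cost at each tier's feasible EOQ or, if the EOQ is below the tier, at the tier's minimum quantity.
EOQ at €8.63 = 3217.7 (feasible in tier 1): TC = 31,170×€8.63 + (31,170/3217.7)×344 + (3217.7/2)×0.24×€8.63 = €275,661.69.
EOQ at €8.51 = 3240.4 < 16000, so use break Q=16000: TC = 31,170×€8.51 + (31,170/16000.0)×344 + (16000.0/2)×0.24×€8.51 = €282,266.06.
EOQ at €8.37 = 3267.3 < 44000, so use break Q=44000: TC = 31,170×€8.37 + (31,170/44000.0)×344 + (44000.0/2)×0.24×€8.37 = €305,330.19.
Lowest total cost is €275,661.69 at Q = 3217.7.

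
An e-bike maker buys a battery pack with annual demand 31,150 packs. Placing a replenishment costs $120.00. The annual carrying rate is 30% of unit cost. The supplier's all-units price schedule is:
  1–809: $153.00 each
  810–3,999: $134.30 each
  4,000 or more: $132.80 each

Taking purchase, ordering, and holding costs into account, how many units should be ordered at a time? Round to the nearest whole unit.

Q* ≈ 810 packs

Holding cost per unit per year at price C is H = 0.30·C.
For each price level, check whether its EOQ is feasible; otherwise the best quantity at that price is the breakpoint.
EOQ at $153.00 = 403.6 (feasible in tier 1): TC = 31,150×$153.00 + (31,150/403.6)×120 + (403.6/2)×0.30×$153.00 = $4,784,474.27.
EOQ at $134.30 = 430.8 < 810, so use break Q=810: TC = 31,150×$134.30 + (31,150/810.0)×120 + (810.0/2)×0.30×$134.30 = $4,204,377.26.
EOQ at $132.80 = 433.2 < 4000, so use break Q=4000: TC = 31,150×$132.80 + (31,150/4000.0)×120 + (4000.0/2)×0.30×$132.80 = $4,217,334.50.
Lowest total cost is $4,204,377.26 at Q = 810.0.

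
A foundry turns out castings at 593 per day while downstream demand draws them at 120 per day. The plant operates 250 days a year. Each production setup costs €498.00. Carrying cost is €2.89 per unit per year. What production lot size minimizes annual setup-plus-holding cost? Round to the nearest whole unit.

Q* ≈ 3,600 castings

Annual demand D = 120 × 250 = 30,000.
Production build-up factor (1 − d/p) = 1 − 120/593 = 0.7976.
Q* = √(2DS / (H(1 − d/p))) = √(2 × 30,000 × 498 / (2.89 × 0.7976)).
= √(29,880,000 / 2.3052) ≈ 3600.296.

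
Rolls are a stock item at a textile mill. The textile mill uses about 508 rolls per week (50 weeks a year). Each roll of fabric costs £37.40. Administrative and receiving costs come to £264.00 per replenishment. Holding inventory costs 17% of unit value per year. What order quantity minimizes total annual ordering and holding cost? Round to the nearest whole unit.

Annual demand D = 508 × 50 = 25,400.
Holding cost H = 0.17 × £37.40 = £6.3580 per unit per year.
EOQ = √(2DS / H) = √(2 × 25,400 × 264 / 6.358).
= √(13,411,200 / 6.358) = √2,109,342.5606 ≈ 1452.358.

Q* ≈ 1,452 rolls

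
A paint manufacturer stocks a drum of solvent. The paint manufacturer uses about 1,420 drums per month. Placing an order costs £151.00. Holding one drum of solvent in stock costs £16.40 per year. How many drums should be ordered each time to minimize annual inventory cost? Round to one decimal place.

Annual demand D = 1,420 × 12 = 17,040.
EOQ = √(2DS / H) = √(2 × 17,040 × 151 / 16.4).
= √(5,146,080 / 16.4) = √313,785.3659 ≈ 560.165.

Q* ≈ 560.2 drums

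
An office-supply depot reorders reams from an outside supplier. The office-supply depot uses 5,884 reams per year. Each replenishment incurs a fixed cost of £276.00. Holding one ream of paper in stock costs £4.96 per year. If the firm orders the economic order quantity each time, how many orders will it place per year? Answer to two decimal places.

N ≈ 7.27 orders per year

Q* = √(2DS/H) = √(2 × 5,884 × 276 / 4.96) ≈ 809.22.
Orders per year = D / Q* = 5,884 / 809.22 ≈ 7.271.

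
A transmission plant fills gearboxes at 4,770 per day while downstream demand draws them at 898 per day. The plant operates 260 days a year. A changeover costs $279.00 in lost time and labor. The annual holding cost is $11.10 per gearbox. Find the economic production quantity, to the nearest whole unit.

Q* ≈ 3,803 gearboxes

Annual demand D = 898 × 260 = 233,480.
Production build-up factor (1 − d/p) = 1 − 898/4,770 = 0.8117.
Q* = √(2DS / (H(1 − d/p))) = √(2 × 233,480 × 279 / (11.1 × 0.8117)).
= √(130,281,840 / 9.0103) ≈ 3802.524.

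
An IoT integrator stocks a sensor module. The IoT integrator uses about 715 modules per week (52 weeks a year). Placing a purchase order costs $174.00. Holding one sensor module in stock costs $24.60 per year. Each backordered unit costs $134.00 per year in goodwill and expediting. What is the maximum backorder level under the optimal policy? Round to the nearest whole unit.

Annual demand D = 715 × 52 = 37,180.
With planned backorders, Q* = √(2DS/H) · √((H+B)/B).
√(2DS/H) = √(2 × 37,180 × 174 / 24.6) = 725.232.
√((H+B)/B) = √((24.6+134)/134) = 1.0879.
Q* ≈ 788.998.
S* = Q* · H/(H+B) = 788.998 × 24.6/158.6 ≈ 122.379.

S* ≈ 122 modules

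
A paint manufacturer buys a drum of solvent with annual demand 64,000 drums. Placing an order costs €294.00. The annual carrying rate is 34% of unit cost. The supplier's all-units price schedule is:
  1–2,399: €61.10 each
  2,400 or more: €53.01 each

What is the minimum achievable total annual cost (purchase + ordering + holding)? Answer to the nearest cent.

TC* ≈ €3,422,108.08

Holding cost per unit per year at price C is H = 0.34·C.
For each price level, check whether its EOQ is feasible; otherwise the best quantity at that price is the breakpoint.
EOQ at €61.10 = 1345.9 (feasible in tier 1): TC = 64,000×€61.10 + (64,000/1345.9)×294 + (1345.9/2)×0.34×€61.10 = €3,938,360.10.
EOQ at €53.01 = 1445.0 < 2400, so use break Q=2400: TC = 64,000×€53.01 + (64,000/2400.0)×294 + (2400.0/2)×0.34×€53.01 = €3,422,108.08.
Lowest total cost among the candidates is at Q = 2400.0.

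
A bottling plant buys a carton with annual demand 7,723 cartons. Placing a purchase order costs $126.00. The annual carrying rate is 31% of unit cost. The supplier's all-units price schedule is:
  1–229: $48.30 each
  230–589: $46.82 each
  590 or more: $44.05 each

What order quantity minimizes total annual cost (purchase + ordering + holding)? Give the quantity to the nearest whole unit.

Holding cost per unit per year at price C is H = 0.31·C.
For each price level, check whether its EOQ is feasible; otherwise the best quantity at that price is the breakpoint.
Tier 1 ($48.30): EOQ = 360.5 exceeds tier's upper bound 229, so this tier is dominated.
EOQ at $46.82 = 366.2 (feasible in tier 2): TC = 7,723×$46.82 + (7,723/366.2)×126 + (366.2/2)×0.31×$46.82 = $366,905.70.
EOQ at $44.05 = 377.5 < 590, so use break Q=590: TC = 7,723×$44.05 + (7,723/590.0)×126 + (590.0/2)×0.31×$44.05 = $345,875.84.
Lowest total cost is $345,875.84 at Q = 590.0.

Q* ≈ 590 cartons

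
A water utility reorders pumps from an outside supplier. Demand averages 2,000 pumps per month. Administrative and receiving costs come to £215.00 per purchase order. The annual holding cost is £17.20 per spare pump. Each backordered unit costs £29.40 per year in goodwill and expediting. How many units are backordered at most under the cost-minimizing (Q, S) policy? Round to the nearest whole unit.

S* ≈ 360 pumps

Annual demand D = 2,000 × 12 = 24,000.
With planned backorders, Q* = √(2DS/H) · √((H+B)/B).
√(2DS/H) = √(2 × 24,000 × 215 / 17.2) = 774.597.
√((H+B)/B) = √((17.2+29.4)/29.4) = 1.2590.
Q* ≈ 975.203.
S* = Q* · H/(H+B) = 975.203 × 17.2/46.6 ≈ 359.946.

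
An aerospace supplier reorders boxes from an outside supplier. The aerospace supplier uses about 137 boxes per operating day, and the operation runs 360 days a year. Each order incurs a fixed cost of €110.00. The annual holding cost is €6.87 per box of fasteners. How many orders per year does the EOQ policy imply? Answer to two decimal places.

N ≈ 39.24 orders per year

Annual demand D = 137 × 360 = 49,320.
EOQ = √(2DS/H) = √(2 × 49,320 × 110 / 6.87) ≈ 1256.74.
Orders per year = D / Q* = 49,320 / 1256.74 ≈ 39.244.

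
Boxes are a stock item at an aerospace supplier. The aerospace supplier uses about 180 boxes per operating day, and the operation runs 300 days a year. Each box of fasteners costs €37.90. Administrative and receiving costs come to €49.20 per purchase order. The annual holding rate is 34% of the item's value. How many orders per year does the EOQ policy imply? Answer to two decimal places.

N ≈ 84.09 orders per year

Annual demand D = 180 × 300 = 54,000.
Holding cost H = 0.34 × €37.90 = €12.8860 per unit per year.
Q* = √(2DS/H) = √(2 × 54,000 × 49.2 / 12.886) ≈ 642.15.
Orders per year = D / Q* = 54,000 / 642.15 ≈ 84.093.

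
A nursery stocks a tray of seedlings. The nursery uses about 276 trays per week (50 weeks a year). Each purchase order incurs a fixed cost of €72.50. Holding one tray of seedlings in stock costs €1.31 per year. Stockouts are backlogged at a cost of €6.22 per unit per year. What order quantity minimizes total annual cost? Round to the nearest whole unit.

Q* ≈ 1,360 trays

Annual demand D = 276 × 50 = 13,800.
With planned backorders, Q* = √(2DS/H) · √((H+B)/B).
√(2DS/H) = √(2 × 13,800 × 72.5 / 1.31) = 1235.913.
√((H+B)/B) = √((1.31+6.22)/6.22) = 1.1003.
Q* ≈ 1359.847.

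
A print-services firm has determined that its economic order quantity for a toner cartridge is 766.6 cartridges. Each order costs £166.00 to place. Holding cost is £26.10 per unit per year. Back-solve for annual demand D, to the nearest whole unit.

D ≈ 46,200 cartridges per year

Squaring Q* = √(2DS/H) gives Q*² = 2DS/H.
From Q* = √(2DS/H): D = Q*²H / (2S) = 766.6² × 26.1 / (2 × 166) = 46199.796.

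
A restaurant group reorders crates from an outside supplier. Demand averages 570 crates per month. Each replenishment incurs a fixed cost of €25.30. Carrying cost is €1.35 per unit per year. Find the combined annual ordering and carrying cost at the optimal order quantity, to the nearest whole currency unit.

TC* ≈ €684

Annual demand D = 570 × 12 = 6,840.
Q* = √(2DS/H) = √(2 × 6,840 × 25.3 / 1.35) ≈ 506.33.
At the optimum the two cost components are equal, so total cost = 2·(Q*/2)H = Q*·H.
Minimum total = √(2DSH) = √(2 × 6,840 × 25.3 × 1.35) ≈ 683.550.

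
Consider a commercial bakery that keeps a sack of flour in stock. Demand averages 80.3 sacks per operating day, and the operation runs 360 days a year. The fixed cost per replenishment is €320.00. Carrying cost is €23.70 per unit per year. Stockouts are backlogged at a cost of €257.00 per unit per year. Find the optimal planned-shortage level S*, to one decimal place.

S* ≈ 78.0 sacks

Annual demand D = 80.3 × 360 = 28,908.
With planned backorders, Q* = √(2DS/H) · √((H+B)/B).
√(2DS/H) = √(2 × 28,908 × 320 / 23.7) = 883.537.
√((H+B)/B) = √((23.7+257)/257) = 1.0451.
Q* ≈ 923.378.
S* = Q* · H/(H+B) = 923.378 × 23.7/280.7 ≈ 77.962.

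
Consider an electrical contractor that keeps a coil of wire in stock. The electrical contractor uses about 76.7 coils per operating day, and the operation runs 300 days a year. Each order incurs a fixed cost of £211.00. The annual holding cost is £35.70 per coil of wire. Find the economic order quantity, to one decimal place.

Q* ≈ 521.5 coils

Annual demand D = 76.7 × 300 = 23,010.
EOQ = √(2DS / H) = √(2 × 23,010 × 211 / 35.7).
= √(9,710,220 / 35.7) = √271,994.958 ≈ 521.531.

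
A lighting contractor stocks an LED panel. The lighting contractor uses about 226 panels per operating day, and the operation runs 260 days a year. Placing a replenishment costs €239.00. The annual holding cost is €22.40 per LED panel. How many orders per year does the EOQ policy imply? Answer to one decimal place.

N ≈ 52.5 orders per year

Annual demand D = 226 × 260 = 58,760.
EOQ = √(2DS/H) = √(2 × 58,760 × 239 / 22.4) ≈ 1119.78.
Orders per year = D / Q* = 58,760 / 1119.78 ≈ 52.475.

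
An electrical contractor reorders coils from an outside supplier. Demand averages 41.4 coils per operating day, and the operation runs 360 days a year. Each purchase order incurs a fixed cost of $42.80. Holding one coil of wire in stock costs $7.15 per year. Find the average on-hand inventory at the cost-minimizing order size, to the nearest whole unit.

Annual demand D = 41.4 × 360 = 14,904.
EOQ = √(2DS/H) = √(2 × 14,904 × 42.8 / 7.15) ≈ 422.41.
Average inventory = Q*/2 ≈ 422.41 / 2 = 211.206.

Average inventory ≈ 211 coils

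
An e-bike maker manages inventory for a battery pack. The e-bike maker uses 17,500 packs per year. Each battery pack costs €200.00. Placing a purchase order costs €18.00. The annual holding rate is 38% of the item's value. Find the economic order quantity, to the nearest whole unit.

Holding cost H = 0.38 × €200.00 = €76.0000 per unit per year.
EOQ = √(2DS / H) = √(2 × 17,500 × 18 / 76).
= √(630,000 / 76) = √8,289.4737 ≈ 91.047.

Q* ≈ 91 packs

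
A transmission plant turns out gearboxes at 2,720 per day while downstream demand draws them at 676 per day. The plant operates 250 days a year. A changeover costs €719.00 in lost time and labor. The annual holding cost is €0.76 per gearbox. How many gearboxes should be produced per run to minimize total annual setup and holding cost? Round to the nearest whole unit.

Annual demand D = 676 × 250 = 169,000.
Production build-up factor (1 − d/p) = 1 − 676/2,720 = 0.7515.
Q* = √(2DS / (H(1 − d/p))) = √(2 × 169,000 × 719 / (0.76 × 0.7515)).
= √(243,022,000 / 0.5711) ≈ 20628.137.

Q* ≈ 20,628 gearboxes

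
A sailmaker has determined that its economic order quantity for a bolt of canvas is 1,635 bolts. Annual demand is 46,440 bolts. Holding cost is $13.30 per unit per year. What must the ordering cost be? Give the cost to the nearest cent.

Invert the EOQ relation Q*² = 2DS/H.
From Q* = √(2DS/H): S = Q*²H / (2D) = 1,635² × 13.3 / (2 × 46,440) = 382.7938.

S ≈ $382.79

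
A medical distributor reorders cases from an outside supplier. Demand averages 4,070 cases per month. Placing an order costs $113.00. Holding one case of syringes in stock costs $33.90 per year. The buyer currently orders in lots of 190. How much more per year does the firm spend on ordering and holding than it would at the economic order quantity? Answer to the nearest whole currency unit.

Extra cost ≈ $12,924 per year

Annual demand D = 4,070 × 12 = 48,840.
EOQ = √(2DS/H) = √(2 × 48,840 × 113 / 33.9) ≈ 570.61.
Cost at Q* = (D/Q*)S + (Q*/2)H = √(2DSH) ≈ $19,343.80.
Cost at Q = 190: (48,840/190)×113 + (190/2)×33.9 = $29,046.95 + $3,220.50 = $32,267.45.
Excess = $32,267.45 − $19,343.80 = $12,923.64.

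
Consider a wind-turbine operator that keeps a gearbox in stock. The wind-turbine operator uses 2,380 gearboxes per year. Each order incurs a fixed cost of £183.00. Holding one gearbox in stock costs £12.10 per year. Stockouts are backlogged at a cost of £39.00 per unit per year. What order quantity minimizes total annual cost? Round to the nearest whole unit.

Q* ≈ 307 gearboxes

With planned backorders, Q* = √(2DS/H) · √((H+B)/B).
√(2DS/H) = √(2 × 2,380 × 183 / 12.1) = 268.310.
√((H+B)/B) = √((12.1+39)/39) = 1.1447.
Q* ≈ 307.125.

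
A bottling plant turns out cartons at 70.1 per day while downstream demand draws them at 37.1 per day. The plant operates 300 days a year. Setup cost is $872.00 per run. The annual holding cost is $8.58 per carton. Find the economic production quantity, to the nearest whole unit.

Q* ≈ 2,192 cartons

Annual demand D = 37.1 × 300 = 11,130.
Production build-up factor (1 − d/p) = 1 − 37.1/70.1 = 0.4708.
Q* = √(2DS / (H(1 − d/p))) = √(2 × 11,130 × 872 / (8.58 × 0.4708)).
= √(19,410,720 / 4.0391) ≈ 2192.195.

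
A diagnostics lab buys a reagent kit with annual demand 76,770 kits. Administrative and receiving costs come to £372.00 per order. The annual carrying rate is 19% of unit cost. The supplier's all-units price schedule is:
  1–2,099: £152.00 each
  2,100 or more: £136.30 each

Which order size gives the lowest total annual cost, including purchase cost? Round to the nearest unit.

Q* ≈ 2,100 kits

Holding cost per unit per year at price C is H = 0.19·C.
For each price level, check whether its EOQ is feasible; otherwise the best quantity at that price is the breakpoint.
EOQ at £152.00 = 1406.3 (feasible in tier 1): TC = 76,770×£152.00 + (76,770/1406.3)×372 + (1406.3/2)×0.19×£152.00 = £11,709,654.47.
EOQ at £136.30 = 1485.1 < 2100, so use break Q=2100: TC = 76,770×£136.30 + (76,770/2100.0)×372 + (2100.0/2)×0.19×£136.30 = £10,504,542.11.
Lowest total cost is £10,504,542.11 at Q = 2100.0.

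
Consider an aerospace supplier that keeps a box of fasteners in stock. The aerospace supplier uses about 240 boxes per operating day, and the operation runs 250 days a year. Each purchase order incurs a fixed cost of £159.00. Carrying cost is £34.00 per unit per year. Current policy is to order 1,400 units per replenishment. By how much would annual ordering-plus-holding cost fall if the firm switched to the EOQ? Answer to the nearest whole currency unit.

Extra cost ≈ £5,144 per year

Annual demand D = 240 × 250 = 60,000.
EOQ = √(2DS/H) = √(2 × 60,000 × 159 / 34) ≈ 749.12.
Cost at Q* = (D/Q*)S + (Q*/2)H = √(2DSH) ≈ £25,469.98.
Cost at Q = 1,400: (60,000/1,400)×159 + (1,400/2)×34 = £6,814.29 + £23,800.00 = £30,614.29.
Excess = £30,614.29 − £25,469.98 = £5,144.30.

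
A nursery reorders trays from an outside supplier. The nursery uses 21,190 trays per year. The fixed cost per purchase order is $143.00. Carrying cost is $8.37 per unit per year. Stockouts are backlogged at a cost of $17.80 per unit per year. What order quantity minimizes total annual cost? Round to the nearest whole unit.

Q* ≈ 1,032 trays

With planned backorders, Q* = √(2DS/H) · √((H+B)/B).
√(2DS/H) = √(2 × 21,190 × 143 / 8.37) = 850.914.
√((H+B)/B) = √((8.37+17.8)/17.8) = 1.2125.
Q* ≈ 1031.757.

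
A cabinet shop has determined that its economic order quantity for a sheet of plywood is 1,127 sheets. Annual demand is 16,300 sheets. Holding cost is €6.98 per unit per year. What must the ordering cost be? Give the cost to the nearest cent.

S ≈ €271.95

Squaring Q* = √(2DS/H) gives Q*² = 2DS/H.
From Q* = √(2DS/H): S = Q*²H / (2D) = 1,127² × 6.98 / (2 × 16,300) = 271.9479.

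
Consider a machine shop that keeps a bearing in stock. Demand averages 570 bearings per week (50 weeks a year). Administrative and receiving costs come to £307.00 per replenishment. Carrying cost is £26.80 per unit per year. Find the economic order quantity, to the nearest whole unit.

Annual demand D = 570 × 50 = 28,500.
EOQ = √(2DS / H) = √(2 × 28,500 × 307 / 26.8).
= √(17,499,000 / 26.8) = √652,947.7612 ≈ 808.052.

Q* ≈ 808 bearings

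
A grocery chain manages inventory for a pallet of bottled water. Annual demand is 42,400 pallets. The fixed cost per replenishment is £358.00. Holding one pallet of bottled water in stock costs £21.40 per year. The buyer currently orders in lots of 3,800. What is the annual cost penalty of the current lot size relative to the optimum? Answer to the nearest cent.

Extra cost ≈ £19,165.91 per year

EOQ = √(2DS/H) = √(2 × 42,400 × 358 / 21.4) ≈ 1191.06.
Cost at Q* = (D/Q*)S + (Q*/2)H = √(2DSH) ≈ £25,488.62.
Cost at Q = 3,800: (42,400/3,800)×358 + (3,800/2)×21.4 = £3,994.53 + £40,660.00 = £44,654.53.
Excess = £44,654.53 − £25,488.62 = £19,165.91.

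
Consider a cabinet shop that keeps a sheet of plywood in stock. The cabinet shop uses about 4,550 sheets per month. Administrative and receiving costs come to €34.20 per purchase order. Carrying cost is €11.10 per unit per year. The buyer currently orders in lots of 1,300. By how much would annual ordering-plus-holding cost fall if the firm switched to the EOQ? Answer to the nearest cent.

Extra cost ≈ €2,212.88 per year

Annual demand D = 4,550 × 12 = 54,600.
EOQ = √(2DS/H) = √(2 × 54,600 × 34.2 / 11.1) ≈ 580.05.
Cost at Q* = (D/Q*)S + (Q*/2)H = √(2DSH) ≈ €6,438.52.
Cost at Q = 1,300: (54,600/1,300)×34.2 + (1,300/2)×11.1 = €1,436.40 + €7,215.00 = €8,651.40.
Excess = €8,651.40 − €6,438.52 = €2,212.88.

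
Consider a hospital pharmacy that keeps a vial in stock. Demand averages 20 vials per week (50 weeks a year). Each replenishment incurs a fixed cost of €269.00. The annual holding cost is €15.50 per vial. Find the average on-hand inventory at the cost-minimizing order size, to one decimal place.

Annual demand D = 20 × 50 = 1,000.
The optimal lot size = √(2DS/H) = √(2 × 1,000 × 269 / 15.5) ≈ 186.31.
Average inventory = Q*/2 ≈ 186.31 / 2 = 93.153.

Average inventory ≈ 93.2 vials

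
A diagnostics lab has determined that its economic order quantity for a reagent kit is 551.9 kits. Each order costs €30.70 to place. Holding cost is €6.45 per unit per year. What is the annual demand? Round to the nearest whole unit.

The basic EOQ model gives Q* = √(2DS/H); rearrange for the unknown.
From Q* = √(2DS/H): D = Q*²H / (2S) = 551.9² × 6.45 / (2 × 30.7) = 31997.211.

D ≈ 31,997 kits per year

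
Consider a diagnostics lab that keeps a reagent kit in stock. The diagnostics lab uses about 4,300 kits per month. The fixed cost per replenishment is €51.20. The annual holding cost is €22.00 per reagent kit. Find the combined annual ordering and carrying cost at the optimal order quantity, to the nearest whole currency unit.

Annual demand D = 4,300 × 12 = 51,600.
The optimal lot size = √(2DS/H) = √(2 × 51,600 × 51.2 / 22) ≈ 490.08.
At the optimum the two cost components are equal, so total cost = 2·(Q*/2)H = Q*·H.
Minimum total = √(2DSH) = √(2 × 51,600 × 51.2 × 22) ≈ 10781.673.

TC* ≈ €10,782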